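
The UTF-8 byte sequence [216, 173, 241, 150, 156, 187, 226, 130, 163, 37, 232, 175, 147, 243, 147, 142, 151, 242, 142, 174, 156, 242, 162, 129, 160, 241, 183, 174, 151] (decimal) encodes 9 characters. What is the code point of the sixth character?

Offset 0: leading byte 0xD8 = 11011000 → 2-byte char #1 = D8 AD.
Offset 2: leading byte 0xF1 = 11110001 → 4-byte char #2 = F1 96 9C BB.
Offset 6: leading byte 0xE2 = 11100010 → 3-byte char #3 = E2 82 A3.
Offset 9: leading byte 0x25 = 00100101 → 1-byte char #4 = 25.
Offset 10: leading byte 0xE8 = 11101000 → 3-byte char #5 = E8 AF 93.
Offset 13: leading byte 0xF3 = 11110011 → 4-byte char #6 = F3 93 8E 97.
Leading byte 0xF3 = 11110011 matches 11110xxx → 4-byte sequence.
Byte 1: 0xF3 = 11110011, payload 011 (3 bits).
Byte 2: 0x93 = 10010011 (10xxxxxx ✓), payload 010011.
Byte 3: 0x8E = 10001110 (10xxxxxx ✓), payload 001110.
Byte 4: 0x97 = 10010111 (10xxxxxx ✓), payload 010111.
Concatenate: 011010011001110010111 = 0xD3397 (21 bits → U+D3397).

U+D3397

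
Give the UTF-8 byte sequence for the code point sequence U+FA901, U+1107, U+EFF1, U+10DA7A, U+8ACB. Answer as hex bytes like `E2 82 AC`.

U+FA901: 4-byte form → F3 BA A4 81.
U+1107: 3-byte form → E1 84 87.
U+EFF1: 3-byte form → EE BF B1.
U+10DA7A: 4-byte form → F4 8D A9 BA.
U+8ACB: 3-byte form → E8 AB 8B.
Concatenated (17 bytes): F3 BA A4 81 E1 84 87 EE BF B1 F4 8D A9 BA E8 AB 8B.

F3 BA A4 81 E1 84 87 EE BF B1 F4 8D A9 BA E8 AB 8B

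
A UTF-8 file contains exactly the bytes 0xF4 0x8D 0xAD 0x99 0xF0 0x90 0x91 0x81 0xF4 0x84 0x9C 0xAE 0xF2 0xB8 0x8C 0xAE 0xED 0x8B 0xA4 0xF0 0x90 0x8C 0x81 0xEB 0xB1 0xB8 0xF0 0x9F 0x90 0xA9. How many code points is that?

8

Byte at offset 0: 0xF4 = 11110100 → 4-byte char (#1). Advance 4.
Byte at offset 4: 0xF0 = 11110000 → 4-byte char (#2). Advance 4.
Byte at offset 8: 0xF4 = 11110100 → 4-byte char (#3). Advance 4.
Byte at offset 12: 0xF2 = 11110010 → 4-byte char (#4). Advance 4.
Byte at offset 16: 0xED = 11101101 → 3-byte char (#5). Advance 3.
Byte at offset 19: 0xF0 = 11110000 → 4-byte char (#6). Advance 4.
Byte at offset 23: 0xEB = 11101011 → 3-byte char (#7). Advance 3.
Byte at offset 26: 0xF0 = 11110000 → 4-byte char (#8). Advance 4.
Reached end at offset 30 after 8 code points.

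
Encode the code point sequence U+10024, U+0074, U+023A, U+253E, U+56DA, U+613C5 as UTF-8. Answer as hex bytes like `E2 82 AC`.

U+10024: 4-byte form → F0 90 80 A4.
U+0074: 1-byte form → 74.
U+023A: 2-byte form → C8 BA.
U+253E: 3-byte form → E2 94 BE.
U+56DA: 3-byte form → E5 9B 9A.
U+613C5: 4-byte form → F1 A1 8F 85.
Concatenated (17 bytes): F0 90 80 A4 74 C8 BA E2 94 BE E5 9B 9A F1 A1 8F 85.

F0 90 80 A4 74 C8 BA E2 94 BE E5 9B 9A F1 A1 8F 85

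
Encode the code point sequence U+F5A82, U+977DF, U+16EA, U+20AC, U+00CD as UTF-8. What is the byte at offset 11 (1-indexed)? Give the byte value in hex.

0xAA

1-indexed offset 11 is 0-indexed offset 10.
U+F5A82 → 4-byte form F3 B5 AA 82 at offsets 0–3.
U+977DF → 4-byte form F2 97 9F 9F at offsets 4–7.
U+16EA → 3-byte form E1 9B AA at offsets 8–10.
Offset 10 falls in char 3's range; it's byte 3 of E1 9B AA = 0xAA.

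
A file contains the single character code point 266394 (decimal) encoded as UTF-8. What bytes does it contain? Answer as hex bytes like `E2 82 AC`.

U+4109A = 0x4109A = 266394 decimal. In range U+10000–U+10FFFF → 4-byte form: 11110xxx 10xxxxxx 10xxxxxx 10xxxxxx.
Binary (21 bits): 001000001000010011010.
Split 3+6+6+6: 001 | 000001 | 000010 | 011010.
Byte 1: 11110001 = 0xF1.
Byte 2: 10000001 = 0x81.
Byte 3: 10000010 = 0x82.
Byte 4: 10011010 = 0x9A.

F1 81 82 9A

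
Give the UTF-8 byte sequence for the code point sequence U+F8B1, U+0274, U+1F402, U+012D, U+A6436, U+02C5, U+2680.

EF A2 B1 C9 B4 F0 9F 90 82 C4 AD F2 A6 90 B6 CB 85 E2 9A 80

U+F8B1: 3-byte form → EF A2 B1.
U+0274: 2-byte form → C9 B4.
U+1F402: 4-byte form → F0 9F 90 82.
U+012D: 2-byte form → C4 AD.
U+A6436: 4-byte form → F2 A6 90 B6.
U+02C5: 2-byte form → CB 85.
U+2680: 3-byte form → E2 9A 80.
Concatenated (20 bytes): EF A2 B1 C9 B4 F0 9F 90 82 C4 AD F2 A6 90 B6 CB 85 E2 9A 80.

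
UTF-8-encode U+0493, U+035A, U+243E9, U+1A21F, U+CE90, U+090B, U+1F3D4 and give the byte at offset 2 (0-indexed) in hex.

0xCD

U+0493 → 2-byte form D2 93 at offsets 0–1.
U+035A → 2-byte form CD 9A at offsets 2–3.
Offset 2 falls in char 2's range; it's byte 1 of CD 9A = 0xCD.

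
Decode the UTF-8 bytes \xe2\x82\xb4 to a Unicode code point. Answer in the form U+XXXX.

Leading byte 0xE2 = 11100010 matches 1110xxxx → 3-byte sequence.
Byte 1: 0xE2 = 11100010, payload 0010 (4 bits).
Byte 2: 0x82 = 10000010 (10xxxxxx ✓), payload 000010.
Byte 3: 0xB4 = 10110100 (10xxxxxx ✓), payload 110100.
Concatenate: 0010000010110100 = 0x20B4 (16 bits → U+20B4).

U+20B4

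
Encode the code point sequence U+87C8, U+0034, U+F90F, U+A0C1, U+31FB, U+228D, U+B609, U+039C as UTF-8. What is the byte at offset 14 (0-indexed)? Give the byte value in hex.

U+87C8 → 3-byte form E8 9F 88 at offsets 0–2.
U+0034 → 1-byte form 34 at offsets 3–3.
U+F90F → 3-byte form EF A4 8F at offsets 4–6.
U+A0C1 → 3-byte form EA 83 81 at offsets 7–9.
U+31FB → 3-byte form E3 87 BB at offsets 10–12.
U+228D → 3-byte form E2 8A 8D at offsets 13–15.
Offset 14 falls in char 6's range; it's byte 2 of E2 8A 8D = 0x8A.

0x8A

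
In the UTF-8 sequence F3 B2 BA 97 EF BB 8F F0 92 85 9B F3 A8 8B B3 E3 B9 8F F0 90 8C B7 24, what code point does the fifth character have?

U+3E4F

Offset 0: leading byte 0xF3 = 11110011 → 4-byte char #1 = F3 B2 BA 97.
Offset 4: leading byte 0xEF = 11101111 → 3-byte char #2 = EF BB 8F.
Offset 7: leading byte 0xF0 = 11110000 → 4-byte char #3 = F0 92 85 9B.
Offset 11: leading byte 0xF3 = 11110011 → 4-byte char #4 = F3 A8 8B B3.
Offset 15: leading byte 0xE3 = 11100011 → 3-byte char #5 = E3 B9 8F.
Leading byte 0xE3 = 11100011 matches 1110xxxx → 3-byte sequence.
Byte 1: 0xE3 = 11100011, payload 0011 (4 bits).
Byte 2: 0xB9 = 10111001 (10xxxxxx ✓), payload 111001.
Byte 3: 0x8F = 10001111 (10xxxxxx ✓), payload 001111.
Concatenate: 0011111001001111 = 0x3E4F (16 bits → U+3E4F).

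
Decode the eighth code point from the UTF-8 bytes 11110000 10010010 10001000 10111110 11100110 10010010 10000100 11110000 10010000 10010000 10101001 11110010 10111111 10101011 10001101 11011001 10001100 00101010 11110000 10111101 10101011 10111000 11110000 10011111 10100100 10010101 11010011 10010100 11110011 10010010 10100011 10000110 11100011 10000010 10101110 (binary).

Offset 0: leading byte 0xF0 = 11110000 → 4-byte char #1 = F0 92 88 BE.
Offset 4: leading byte 0xE6 = 11100110 → 3-byte char #2 = E6 92 84.
Offset 7: leading byte 0xF0 = 11110000 → 4-byte char #3 = F0 90 90 A9.
Offset 11: leading byte 0xF2 = 11110010 → 4-byte char #4 = F2 BF AB 8D.
Offset 15: leading byte 0xD9 = 11011001 → 2-byte char #5 = D9 8C.
Offset 17: leading byte 0x2A = 00101010 → 1-byte char #6 = 2A.
Offset 18: leading byte 0xF0 = 11110000 → 4-byte char #7 = F0 BD AB B8.
Offset 22: leading byte 0xF0 = 11110000 → 4-byte char #8 = F0 9F A4 95.
Leading byte 0xF0 = 11110000 matches 11110xxx → 4-byte sequence.
Byte 1: 0xF0 = 11110000, payload 000 (3 bits).
Byte 2: 0x9F = 10011111 (10xxxxxx ✓), payload 011111.
Byte 3: 0xA4 = 10100100 (10xxxxxx ✓), payload 100100.
Byte 4: 0x95 = 10010101 (10xxxxxx ✓), payload 010101.
Concatenate: 000011111100100010101 = 0x1F915 (21 bits → U+1F915).

U+1F915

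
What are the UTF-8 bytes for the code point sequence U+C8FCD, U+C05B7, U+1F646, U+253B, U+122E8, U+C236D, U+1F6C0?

U+C8FCD: 4-byte form → F3 88 BF 8D.
U+C05B7: 4-byte form → F3 80 96 B7.
U+1F646: 4-byte form → F0 9F 99 86.
U+253B: 3-byte form → E2 94 BB.
U+122E8: 4-byte form → F0 92 8B A8.
U+C236D: 4-byte form → F3 82 8D AD.
U+1F6C0: 4-byte form → F0 9F 9B 80.
Concatenated (27 bytes): F3 88 BF 8D F3 80 96 B7 F0 9F 99 86 E2 94 BB F0 92 8B A8 F3 82 8D AD F0 9F 9B 80.

F3 88 BF 8D F3 80 96 B7 F0 9F 99 86 E2 94 BB F0 92 8B A8 F3 82 8D AD F0 9F 9B 80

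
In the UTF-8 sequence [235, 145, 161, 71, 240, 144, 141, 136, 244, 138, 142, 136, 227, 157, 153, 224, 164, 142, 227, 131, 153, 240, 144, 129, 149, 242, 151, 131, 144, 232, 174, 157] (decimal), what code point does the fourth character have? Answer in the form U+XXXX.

U+10A388

Offset 0: leading byte 0xEB = 11101011 → 3-byte char #1 = EB 91 A1.
Offset 3: leading byte 0x47 = 01000111 → 1-byte char #2 = 47.
Offset 4: leading byte 0xF0 = 11110000 → 4-byte char #3 = F0 90 8D 88.
Offset 8: leading byte 0xF4 = 11110100 → 4-byte char #4 = F4 8A 8E 88.
Leading byte 0xF4 = 11110100 matches 11110xxx → 4-byte sequence.
Byte 1: 0xF4 = 11110100, payload 100 (3 bits).
Byte 2: 0x8A = 10001010 (10xxxxxx ✓), payload 001010.
Byte 3: 0x8E = 10001110 (10xxxxxx ✓), payload 001110.
Byte 4: 0x88 = 10001000 (10xxxxxx ✓), payload 001000.
Concatenate: 100001010001110001000 = 0x10A388 (21 bits → U+10A388).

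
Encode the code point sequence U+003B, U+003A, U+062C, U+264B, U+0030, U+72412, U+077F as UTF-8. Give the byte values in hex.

U+003B: 1-byte form → 3B.
U+003A: 1-byte form → 3A.
U+062C: 2-byte form → D8 AC.
U+264B: 3-byte form → E2 99 8B.
U+0030: 1-byte form → 30.
U+72412: 4-byte form → F1 B2 90 92.
U+077F: 2-byte form → DD BF.
Concatenated (14 bytes): 3B 3A D8 AC E2 99 8B 30 F1 B2 90 92 DD BF.

3B 3A D8 AC E2 99 8B 30 F1 B2 90 92 DD BF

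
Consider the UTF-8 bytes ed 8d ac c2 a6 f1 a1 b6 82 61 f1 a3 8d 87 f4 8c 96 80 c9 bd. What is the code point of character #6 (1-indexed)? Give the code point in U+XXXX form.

U+10C580

Offset 0: leading byte 0xED = 11101101 → 3-byte char #1 = ED 8D AC.
Offset 3: leading byte 0xC2 = 11000010 → 2-byte char #2 = C2 A6.
Offset 5: leading byte 0xF1 = 11110001 → 4-byte char #3 = F1 A1 B6 82.
Offset 9: leading byte 0x61 = 01100001 → 1-byte char #4 = 61.
Offset 10: leading byte 0xF1 = 11110001 → 4-byte char #5 = F1 A3 8D 87.
Offset 14: leading byte 0xF4 = 11110100 → 4-byte char #6 = F4 8C 96 80.
Leading byte 0xF4 = 11110100 matches 11110xxx → 4-byte sequence.
Byte 1: 0xF4 = 11110100, payload 100 (3 bits).
Byte 2: 0x8C = 10001100 (10xxxxxx ✓), payload 001100.
Byte 3: 0x96 = 10010110 (10xxxxxx ✓), payload 010110.
Byte 4: 0x80 = 10000000 (10xxxxxx ✓), payload 000000.
Concatenate: 100001100010110000000 = 0x10C580 (21 bits → U+10C580).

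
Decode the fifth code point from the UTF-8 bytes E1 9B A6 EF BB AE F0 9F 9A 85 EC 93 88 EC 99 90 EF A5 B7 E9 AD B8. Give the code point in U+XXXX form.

Offset 0: leading byte 0xE1 = 11100001 → 3-byte char #1 = E1 9B A6.
Offset 3: leading byte 0xEF = 11101111 → 3-byte char #2 = EF BB AE.
Offset 6: leading byte 0xF0 = 11110000 → 4-byte char #3 = F0 9F 9A 85.
Offset 10: leading byte 0xEC = 11101100 → 3-byte char #4 = EC 93 88.
Offset 13: leading byte 0xEC = 11101100 → 3-byte char #5 = EC 99 90.
Leading byte 0xEC = 11101100 matches 1110xxxx → 3-byte sequence.
Byte 1: 0xEC = 11101100, payload 1100 (4 bits).
Byte 2: 0x99 = 10011001 (10xxxxxx ✓), payload 011001.
Byte 3: 0x90 = 10010000 (10xxxxxx ✓), payload 010000.
Concatenate: 1100011001010000 = 0xC650 (16 bits → U+C650).

U+C650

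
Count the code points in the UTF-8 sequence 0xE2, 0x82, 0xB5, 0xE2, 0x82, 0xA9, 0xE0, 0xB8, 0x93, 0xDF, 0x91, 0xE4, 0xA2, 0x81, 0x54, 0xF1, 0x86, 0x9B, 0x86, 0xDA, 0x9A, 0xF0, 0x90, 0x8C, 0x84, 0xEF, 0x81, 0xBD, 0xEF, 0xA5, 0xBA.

11

Byte at offset 0: 0xE2 = 11100010 → 3-byte char (#1). Advance 3.
Byte at offset 3: 0xE2 = 11100010 → 3-byte char (#2). Advance 3.
Byte at offset 6: 0xE0 = 11100000 → 3-byte char (#3). Advance 3.
Byte at offset 9: 0xDF = 11011111 → 2-byte char (#4). Advance 2.
Byte at offset 11: 0xE4 = 11100100 → 3-byte char (#5). Advance 3.
Byte at offset 14: 0x54 = 01010100 → 1-byte char (#6). Advance 1.
Byte at offset 15: 0xF1 = 11110001 → 4-byte char (#7). Advance 4.
Byte at offset 19: 0xDA = 11011010 → 2-byte char (#8). Advance 2.
Byte at offset 21: 0xF0 = 11110000 → 4-byte char (#9). Advance 4.
Byte at offset 25: 0xEF = 11101111 → 3-byte char (#10). Advance 3.
Byte at offset 28: 0xEF = 11101111 → 3-byte char (#11). Advance 3.
Reached end at offset 31 after 11 code points.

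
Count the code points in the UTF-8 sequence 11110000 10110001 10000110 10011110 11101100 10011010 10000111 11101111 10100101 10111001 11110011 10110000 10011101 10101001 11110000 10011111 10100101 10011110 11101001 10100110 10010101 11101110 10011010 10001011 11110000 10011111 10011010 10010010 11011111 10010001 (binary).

Byte at offset 0: 0xF0 = 11110000 → 4-byte char (#1). Advance 4.
Byte at offset 4: 0xEC = 11101100 → 3-byte char (#2). Advance 3.
Byte at offset 7: 0xEF = 11101111 → 3-byte char (#3). Advance 3.
Byte at offset 10: 0xF3 = 11110011 → 4-byte char (#4). Advance 4.
Byte at offset 14: 0xF0 = 11110000 → 4-byte char (#5). Advance 4.
Byte at offset 18: 0xE9 = 11101001 → 3-byte char (#6). Advance 3.
Byte at offset 21: 0xEE = 11101110 → 3-byte char (#7). Advance 3.
Byte at offset 24: 0xF0 = 11110000 → 4-byte char (#8). Advance 4.
Byte at offset 28: 0xDF = 11011111 → 2-byte char (#9). Advance 2.
Reached end at offset 30 after 9 code points.

9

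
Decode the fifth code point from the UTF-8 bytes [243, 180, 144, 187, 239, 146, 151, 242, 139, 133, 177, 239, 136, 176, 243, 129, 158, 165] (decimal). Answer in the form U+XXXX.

U+C17A5

Offset 0: leading byte 0xF3 = 11110011 → 4-byte char #1 = F3 B4 90 BB.
Offset 4: leading byte 0xEF = 11101111 → 3-byte char #2 = EF 92 97.
Offset 7: leading byte 0xF2 = 11110010 → 4-byte char #3 = F2 8B 85 B1.
Offset 11: leading byte 0xEF = 11101111 → 3-byte char #4 = EF 88 B0.
Offset 14: leading byte 0xF3 = 11110011 → 4-byte char #5 = F3 81 9E A5.
Leading byte 0xF3 = 11110011 matches 11110xxx → 4-byte sequence.
Byte 1: 0xF3 = 11110011, payload 011 (3 bits).
Byte 2: 0x81 = 10000001 (10xxxxxx ✓), payload 000001.
Byte 3: 0x9E = 10011110 (10xxxxxx ✓), payload 011110.
Byte 4: 0xA5 = 10100101 (10xxxxxx ✓), payload 100101.
Concatenate: 011000001011110100101 = 0xC17A5 (21 bits → U+C17A5).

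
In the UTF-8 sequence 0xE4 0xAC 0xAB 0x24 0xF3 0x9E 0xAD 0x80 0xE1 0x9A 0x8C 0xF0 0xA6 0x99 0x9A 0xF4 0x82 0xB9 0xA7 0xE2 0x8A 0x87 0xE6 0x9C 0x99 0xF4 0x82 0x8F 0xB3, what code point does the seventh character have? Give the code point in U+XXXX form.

U+2287

Offset 0: leading byte 0xE4 = 11100100 → 3-byte char #1 = E4 AC AB.
Offset 3: leading byte 0x24 = 00100100 → 1-byte char #2 = 24.
Offset 4: leading byte 0xF3 = 11110011 → 4-byte char #3 = F3 9E AD 80.
Offset 8: leading byte 0xE1 = 11100001 → 3-byte char #4 = E1 9A 8C.
Offset 11: leading byte 0xF0 = 11110000 → 4-byte char #5 = F0 A6 99 9A.
Offset 15: leading byte 0xF4 = 11110100 → 4-byte char #6 = F4 82 B9 A7.
Offset 19: leading byte 0xE2 = 11100010 → 3-byte char #7 = E2 8A 87.
Leading byte 0xE2 = 11100010 matches 1110xxxx → 3-byte sequence.
Byte 1: 0xE2 = 11100010, payload 0010 (4 bits).
Byte 2: 0x8A = 10001010 (10xxxxxx ✓), payload 001010.
Byte 3: 0x87 = 10000111 (10xxxxxx ✓), payload 000111.
Concatenate: 0010001010000111 = 0x2287 (16 bits → U+2287).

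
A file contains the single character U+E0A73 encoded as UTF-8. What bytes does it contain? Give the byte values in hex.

U+E0A73 = 0xE0A73 = 920179 decimal. In range U+10000–U+10FFFF → 4-byte form: 11110xxx 10xxxxxx 10xxxxxx 10xxxxxx.
Binary (21 bits): 011100000101001110011.
Split 3+6+6+6: 011 | 100000 | 101001 | 110011.
Byte 1: 11110011 = 0xF3.
Byte 2: 10100000 = 0xA0.
Byte 3: 10101001 = 0xA9.
Byte 4: 10110011 = 0xB3.

F3 A0 A9 B3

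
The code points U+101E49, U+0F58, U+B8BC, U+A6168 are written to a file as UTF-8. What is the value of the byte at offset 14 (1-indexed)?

1-indexed offset 14 is 0-indexed offset 13.
U+101E49 → 4-byte form F4 81 B9 89 at offsets 0–3.
U+0F58 → 3-byte form E0 BD 98 at offsets 4–6.
U+B8BC → 3-byte form EB A2 BC at offsets 7–9.
U+A6168 → 4-byte form F2 A6 85 A8 at offsets 10–13.
Offset 13 falls in char 4's range; it's byte 4 of F2 A6 85 A8 = 0xA8.

0xA8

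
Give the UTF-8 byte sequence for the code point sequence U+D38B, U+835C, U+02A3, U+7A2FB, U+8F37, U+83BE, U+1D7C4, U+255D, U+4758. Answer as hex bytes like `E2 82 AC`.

ED 8E 8B E8 8D 9C CA A3 F1 BA 8B BB E8 BC B7 E8 8E BE F0 9D 9F 84 E2 95 9D E4 9D 98

U+D38B: 3-byte form → ED 8E 8B.
U+835C: 3-byte form → E8 8D 9C.
U+02A3: 2-byte form → CA A3.
U+7A2FB: 4-byte form → F1 BA 8B BB.
U+8F37: 3-byte form → E8 BC B7.
U+83BE: 3-byte form → E8 8E BE.
U+1D7C4: 4-byte form → F0 9D 9F 84.
U+255D: 3-byte form → E2 95 9D.
U+4758: 3-byte form → E4 9D 98.
Concatenated (28 bytes): ED 8E 8B E8 8D 9C CA A3 F1 BA 8B BB E8 BC B7 E8 8E BE F0 9D 9F 84 E2 95 9D E4 9D 98.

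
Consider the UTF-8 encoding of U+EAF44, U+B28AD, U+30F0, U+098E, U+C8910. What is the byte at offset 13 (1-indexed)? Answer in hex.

1-indexed offset 13 is 0-indexed offset 12.
U+EAF44 → 4-byte form F3 AA BD 84 at offsets 0–3.
U+B28AD → 4-byte form F2 B2 A2 AD at offsets 4–7.
U+30F0 → 3-byte form E3 83 B0 at offsets 8–10.
U+098E → 3-byte form E0 A6 8E at offsets 11–13.
Offset 12 falls in char 4's range; it's byte 2 of E0 A6 8E = 0xA6.

0xA6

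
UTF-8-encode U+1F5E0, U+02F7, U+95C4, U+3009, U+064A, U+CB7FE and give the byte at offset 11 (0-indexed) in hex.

U+1F5E0 → 4-byte form F0 9F 97 A0 at offsets 0–3.
U+02F7 → 2-byte form CB B7 at offsets 4–5.
U+95C4 → 3-byte form E9 97 84 at offsets 6–8.
U+3009 → 3-byte form E3 80 89 at offsets 9–11.
Offset 11 falls in char 4's range; it's byte 3 of E3 80 89 = 0x89.

0x89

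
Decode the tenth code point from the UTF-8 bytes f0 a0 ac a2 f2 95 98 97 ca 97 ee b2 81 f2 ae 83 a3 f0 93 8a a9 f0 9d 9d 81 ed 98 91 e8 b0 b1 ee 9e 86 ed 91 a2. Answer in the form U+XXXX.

Offset 0: leading byte 0xF0 = 11110000 → 4-byte char #1 = F0 A0 AC A2.
Offset 4: leading byte 0xF2 = 11110010 → 4-byte char #2 = F2 95 98 97.
Offset 8: leading byte 0xCA = 11001010 → 2-byte char #3 = CA 97.
Offset 10: leading byte 0xEE = 11101110 → 3-byte char #4 = EE B2 81.
Offset 13: leading byte 0xF2 = 11110010 → 4-byte char #5 = F2 AE 83 A3.
Offset 17: leading byte 0xF0 = 11110000 → 4-byte char #6 = F0 93 8A A9.
Offset 21: leading byte 0xF0 = 11110000 → 4-byte char #7 = F0 9D 9D 81.
Offset 25: leading byte 0xED = 11101101 → 3-byte char #8 = ED 98 91.
Offset 28: leading byte 0xE8 = 11101000 → 3-byte char #9 = E8 B0 B1.
Offset 31: leading byte 0xEE = 11101110 → 3-byte char #10 = EE 9E 86.
Leading byte 0xEE = 11101110 matches 1110xxxx → 3-byte sequence.
Byte 1: 0xEE = 11101110, payload 1110 (4 bits).
Byte 2: 0x9E = 10011110 (10xxxxxx ✓), payload 011110.
Byte 3: 0x86 = 10000110 (10xxxxxx ✓), payload 000110.
Concatenate: 1110011110000110 = 0xE786 (16 bits → U+E786).

U+E786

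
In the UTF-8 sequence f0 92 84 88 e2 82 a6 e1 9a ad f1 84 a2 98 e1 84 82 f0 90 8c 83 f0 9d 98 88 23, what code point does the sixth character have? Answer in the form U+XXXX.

U+10303

Offset 0: leading byte 0xF0 = 11110000 → 4-byte char #1 = F0 92 84 88.
Offset 4: leading byte 0xE2 = 11100010 → 3-byte char #2 = E2 82 A6.
Offset 7: leading byte 0xE1 = 11100001 → 3-byte char #3 = E1 9A AD.
Offset 10: leading byte 0xF1 = 11110001 → 4-byte char #4 = F1 84 A2 98.
Offset 14: leading byte 0xE1 = 11100001 → 3-byte char #5 = E1 84 82.
Offset 17: leading byte 0xF0 = 11110000 → 4-byte char #6 = F0 90 8C 83.
Leading byte 0xF0 = 11110000 matches 11110xxx → 4-byte sequence.
Byte 1: 0xF0 = 11110000, payload 000 (3 bits).
Byte 2: 0x90 = 10010000 (10xxxxxx ✓), payload 010000.
Byte 3: 0x8C = 10001100 (10xxxxxx ✓), payload 001100.
Byte 4: 0x83 = 10000011 (10xxxxxx ✓), payload 000011.
Concatenate: 000010000001100000011 = 0x10303 (21 bits → U+10303).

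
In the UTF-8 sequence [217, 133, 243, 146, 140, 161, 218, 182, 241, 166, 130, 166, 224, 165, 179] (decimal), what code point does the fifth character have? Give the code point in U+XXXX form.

Offset 0: leading byte 0xD9 = 11011001 → 2-byte char #1 = D9 85.
Offset 2: leading byte 0xF3 = 11110011 → 4-byte char #2 = F3 92 8C A1.
Offset 6: leading byte 0xDA = 11011010 → 2-byte char #3 = DA B6.
Offset 8: leading byte 0xF1 = 11110001 → 4-byte char #4 = F1 A6 82 A6.
Offset 12: leading byte 0xE0 = 11100000 → 3-byte char #5 = E0 A5 B3.
Leading byte 0xE0 = 11100000 matches 1110xxxx → 3-byte sequence.
Byte 1: 0xE0 = 11100000, payload 0000 (4 bits).
Byte 2: 0xA5 = 10100101 (10xxxxxx ✓), payload 100101.
Byte 3: 0xB3 = 10110011 (10xxxxxx ✓), payload 110011.
Concatenate: 0000100101110011 = 0x973 (16 bits → U+0973).

U+0973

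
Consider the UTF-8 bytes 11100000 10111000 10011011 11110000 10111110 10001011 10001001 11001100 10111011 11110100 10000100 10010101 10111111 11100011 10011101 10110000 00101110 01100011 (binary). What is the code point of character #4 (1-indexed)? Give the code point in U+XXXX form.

U+10457F

Offset 0: leading byte 0xE0 = 11100000 → 3-byte char #1 = E0 B8 9B.
Offset 3: leading byte 0xF0 = 11110000 → 4-byte char #2 = F0 BE 8B 89.
Offset 7: leading byte 0xCC = 11001100 → 2-byte char #3 = CC BB.
Offset 9: leading byte 0xF4 = 11110100 → 4-byte char #4 = F4 84 95 BF.
Leading byte 0xF4 = 11110100 matches 11110xxx → 4-byte sequence.
Byte 1: 0xF4 = 11110100, payload 100 (3 bits).
Byte 2: 0x84 = 10000100 (10xxxxxx ✓), payload 000100.
Byte 3: 0x95 = 10010101 (10xxxxxx ✓), payload 010101.
Byte 4: 0xBF = 10111111 (10xxxxxx ✓), payload 111111.
Concatenate: 100000100010101111111 = 0x10457F (21 bits → U+10457F).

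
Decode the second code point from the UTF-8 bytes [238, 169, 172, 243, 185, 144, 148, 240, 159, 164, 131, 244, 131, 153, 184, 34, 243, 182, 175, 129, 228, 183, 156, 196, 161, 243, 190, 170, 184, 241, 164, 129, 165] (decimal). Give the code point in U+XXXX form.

U+F9414

Offset 0: leading byte 0xEE = 11101110 → 3-byte char #1 = EE A9 AC.
Offset 3: leading byte 0xF3 = 11110011 → 4-byte char #2 = F3 B9 90 94.
Leading byte 0xF3 = 11110011 matches 11110xxx → 4-byte sequence.
Byte 1: 0xF3 = 11110011, payload 011 (3 bits).
Byte 2: 0xB9 = 10111001 (10xxxxxx ✓), payload 111001.
Byte 3: 0x90 = 10010000 (10xxxxxx ✓), payload 010000.
Byte 4: 0x94 = 10010100 (10xxxxxx ✓), payload 010100.
Concatenate: 011111001010000010100 = 0xF9414 (21 bits → U+F9414).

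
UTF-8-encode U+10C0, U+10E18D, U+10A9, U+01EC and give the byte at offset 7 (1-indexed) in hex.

1-indexed offset 7 is 0-indexed offset 6.
U+10C0 → 3-byte form E1 83 80 at offsets 0–2.
U+10E18D → 4-byte form F4 8E 86 8D at offsets 3–6.
Offset 6 falls in char 2's range; it's byte 4 of F4 8E 86 8D = 0x8D.

0x8D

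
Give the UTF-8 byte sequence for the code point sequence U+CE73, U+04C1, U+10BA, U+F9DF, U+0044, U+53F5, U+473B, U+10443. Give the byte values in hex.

EC B9 B3 D3 81 E1 82 BA EF A7 9F 44 E5 8F B5 E4 9C BB F0 90 91 83

U+CE73: 3-byte form → EC B9 B3.
U+04C1: 2-byte form → D3 81.
U+10BA: 3-byte form → E1 82 BA.
U+F9DF: 3-byte form → EF A7 9F.
U+0044: 1-byte form → 44.
U+53F5: 3-byte form → E5 8F B5.
U+473B: 3-byte form → E4 9C BB.
U+10443: 4-byte form → F0 90 91 83.
Concatenated (22 bytes): EC B9 B3 D3 81 E1 82 BA EF A7 9F 44 E5 8F B5 E4 9C BB F0 90 91 83.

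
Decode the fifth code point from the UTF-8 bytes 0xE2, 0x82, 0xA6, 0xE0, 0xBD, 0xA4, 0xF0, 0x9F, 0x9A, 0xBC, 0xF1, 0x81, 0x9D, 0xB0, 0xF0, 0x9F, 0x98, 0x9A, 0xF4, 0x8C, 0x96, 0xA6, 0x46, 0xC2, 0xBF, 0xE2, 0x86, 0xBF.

U+1F61A

Offset 0: leading byte 0xE2 = 11100010 → 3-byte char #1 = E2 82 A6.
Offset 3: leading byte 0xE0 = 11100000 → 3-byte char #2 = E0 BD A4.
Offset 6: leading byte 0xF0 = 11110000 → 4-byte char #3 = F0 9F 9A BC.
Offset 10: leading byte 0xF1 = 11110001 → 4-byte char #4 = F1 81 9D B0.
Offset 14: leading byte 0xF0 = 11110000 → 4-byte char #5 = F0 9F 98 9A.
Leading byte 0xF0 = 11110000 matches 11110xxx → 4-byte sequence.
Byte 1: 0xF0 = 11110000, payload 000 (3 bits).
Byte 2: 0x9F = 10011111 (10xxxxxx ✓), payload 011111.
Byte 3: 0x98 = 10011000 (10xxxxxx ✓), payload 011000.
Byte 4: 0x9A = 10011010 (10xxxxxx ✓), payload 011010.
Concatenate: 000011111011000011010 = 0x1F61A (21 bits → U+1F61A).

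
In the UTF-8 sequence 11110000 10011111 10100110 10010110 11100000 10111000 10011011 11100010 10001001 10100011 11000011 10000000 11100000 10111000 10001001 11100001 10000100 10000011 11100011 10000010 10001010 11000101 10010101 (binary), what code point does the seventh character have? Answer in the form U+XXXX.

Offset 0: leading byte 0xF0 = 11110000 → 4-byte char #1 = F0 9F A6 96.
Offset 4: leading byte 0xE0 = 11100000 → 3-byte char #2 = E0 B8 9B.
Offset 7: leading byte 0xE2 = 11100010 → 3-byte char #3 = E2 89 A3.
Offset 10: leading byte 0xC3 = 11000011 → 2-byte char #4 = C3 80.
Offset 12: leading byte 0xE0 = 11100000 → 3-byte char #5 = E0 B8 89.
Offset 15: leading byte 0xE1 = 11100001 → 3-byte char #6 = E1 84 83.
Offset 18: leading byte 0xE3 = 11100011 → 3-byte char #7 = E3 82 8A.
Leading byte 0xE3 = 11100011 matches 1110xxxx → 3-byte sequence.
Byte 1: 0xE3 = 11100011, payload 0011 (4 bits).
Byte 2: 0x82 = 10000010 (10xxxxxx ✓), payload 000010.
Byte 3: 0x8A = 10001010 (10xxxxxx ✓), payload 001010.
Concatenate: 0011000010001010 = 0x308A (16 bits → U+308A).

U+308A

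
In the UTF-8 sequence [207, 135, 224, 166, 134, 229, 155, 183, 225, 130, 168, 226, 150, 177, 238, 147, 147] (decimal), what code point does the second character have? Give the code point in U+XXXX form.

Offset 0: leading byte 0xCF = 11001111 → 2-byte char #1 = CF 87.
Offset 2: leading byte 0xE0 = 11100000 → 3-byte char #2 = E0 A6 86.
Leading byte 0xE0 = 11100000 matches 1110xxxx → 3-byte sequence.
Byte 1: 0xE0 = 11100000, payload 0000 (4 bits).
Byte 2: 0xA6 = 10100110 (10xxxxxx ✓), payload 100110.
Byte 3: 0x86 = 10000110 (10xxxxxx ✓), payload 000110.
Concatenate: 0000100110000110 = 0x986 (16 bits → U+0986).

U+0986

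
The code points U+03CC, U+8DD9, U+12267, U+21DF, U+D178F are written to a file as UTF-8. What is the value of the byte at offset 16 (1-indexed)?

0x8F

1-indexed offset 16 is 0-indexed offset 15.
U+03CC → 2-byte form CF 8C at offsets 0–1.
U+8DD9 → 3-byte form E8 B7 99 at offsets 2–4.
U+12267 → 4-byte form F0 92 89 A7 at offsets 5–8.
U+21DF → 3-byte form E2 87 9F at offsets 9–11.
U+D178F → 4-byte form F3 91 9E 8F at offsets 12–15.
Offset 15 falls in char 5's range; it's byte 4 of F3 91 9E 8F = 0x8F.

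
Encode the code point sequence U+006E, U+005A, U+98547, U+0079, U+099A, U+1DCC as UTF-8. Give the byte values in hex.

U+006E: 1-byte form → 6E.
U+005A: 1-byte form → 5A.
U+98547: 4-byte form → F2 98 95 87.
U+0079: 1-byte form → 79.
U+099A: 3-byte form → E0 A6 9A.
U+1DCC: 3-byte form → E1 B7 8C.
Concatenated (13 bytes): 6E 5A F2 98 95 87 79 E0 A6 9A E1 B7 8C.

6E 5A F2 98 95 87 79 E0 A6 9A E1 B7 8C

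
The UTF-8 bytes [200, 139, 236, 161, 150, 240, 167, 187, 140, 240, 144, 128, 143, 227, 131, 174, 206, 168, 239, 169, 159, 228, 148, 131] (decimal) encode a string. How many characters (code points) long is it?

Byte at offset 0: 0xC8 = 11001000 → 2-byte char (#1). Advance 2.
Byte at offset 2: 0xEC = 11101100 → 3-byte char (#2). Advance 3.
Byte at offset 5: 0xF0 = 11110000 → 4-byte char (#3). Advance 4.
Byte at offset 9: 0xF0 = 11110000 → 4-byte char (#4). Advance 4.
Byte at offset 13: 0xE3 = 11100011 → 3-byte char (#5). Advance 3.
Byte at offset 16: 0xCE = 11001110 → 2-byte char (#6). Advance 2.
Byte at offset 18: 0xEF = 11101111 → 3-byte char (#7). Advance 3.
Byte at offset 21: 0xE4 = 11100100 → 3-byte char (#8). Advance 3.
Reached end at offset 24 after 8 code points.

8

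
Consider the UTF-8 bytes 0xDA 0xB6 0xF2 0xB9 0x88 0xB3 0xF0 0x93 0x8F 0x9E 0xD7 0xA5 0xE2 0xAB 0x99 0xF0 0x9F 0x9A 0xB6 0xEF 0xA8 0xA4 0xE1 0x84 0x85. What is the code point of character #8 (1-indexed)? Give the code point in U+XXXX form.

U+1105

Offset 0: leading byte 0xDA = 11011010 → 2-byte char #1 = DA B6.
Offset 2: leading byte 0xF2 = 11110010 → 4-byte char #2 = F2 B9 88 B3.
Offset 6: leading byte 0xF0 = 11110000 → 4-byte char #3 = F0 93 8F 9E.
Offset 10: leading byte 0xD7 = 11010111 → 2-byte char #4 = D7 A5.
Offset 12: leading byte 0xE2 = 11100010 → 3-byte char #5 = E2 AB 99.
Offset 15: leading byte 0xF0 = 11110000 → 4-byte char #6 = F0 9F 9A B6.
Offset 19: leading byte 0xEF = 11101111 → 3-byte char #7 = EF A8 A4.
Offset 22: leading byte 0xE1 = 11100001 → 3-byte char #8 = E1 84 85.
Leading byte 0xE1 = 11100001 matches 1110xxxx → 3-byte sequence.
Byte 1: 0xE1 = 11100001, payload 0001 (4 bits).
Byte 2: 0x84 = 10000100 (10xxxxxx ✓), payload 000100.
Byte 3: 0x85 = 10000101 (10xxxxxx ✓), payload 000101.
Concatenate: 0001000100000101 = 0x1105 (16 bits → U+1105).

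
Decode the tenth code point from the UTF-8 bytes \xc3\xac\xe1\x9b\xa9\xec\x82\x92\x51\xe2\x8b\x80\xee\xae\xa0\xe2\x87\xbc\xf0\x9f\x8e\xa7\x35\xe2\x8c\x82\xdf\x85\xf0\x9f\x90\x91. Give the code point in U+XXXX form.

U+2302

Offset 0: leading byte 0xC3 = 11000011 → 2-byte char #1 = C3 AC.
Offset 2: leading byte 0xE1 = 11100001 → 3-byte char #2 = E1 9B A9.
Offset 5: leading byte 0xEC = 11101100 → 3-byte char #3 = EC 82 92.
Offset 8: leading byte 0x51 = 01010001 → 1-byte char #4 = 51.
Offset 9: leading byte 0xE2 = 11100010 → 3-byte char #5 = E2 8B 80.
Offset 12: leading byte 0xEE = 11101110 → 3-byte char #6 = EE AE A0.
Offset 15: leading byte 0xE2 = 11100010 → 3-byte char #7 = E2 87 BC.
Offset 18: leading byte 0xF0 = 11110000 → 4-byte char #8 = F0 9F 8E A7.
Offset 22: leading byte 0x35 = 00110101 → 1-byte char #9 = 35.
Offset 23: leading byte 0xE2 = 11100010 → 3-byte char #10 = E2 8C 82.
Leading byte 0xE2 = 11100010 matches 1110xxxx → 3-byte sequence.
Byte 1: 0xE2 = 11100010, payload 0010 (4 bits).
Byte 2: 0x8C = 10001100 (10xxxxxx ✓), payload 001100.
Byte 3: 0x82 = 10000010 (10xxxxxx ✓), payload 000010.
Concatenate: 0010001100000010 = 0x2302 (16 bits → U+2302).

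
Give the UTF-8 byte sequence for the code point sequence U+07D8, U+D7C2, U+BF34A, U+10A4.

DF 98 ED 9F 82 F2 BF 8D 8A E1 82 A4

U+07D8: 2-byte form → DF 98.
U+D7C2: 3-byte form → ED 9F 82.
U+BF34A: 4-byte form → F2 BF 8D 8A.
U+10A4: 3-byte form → E1 82 A4.
Concatenated (12 bytes): DF 98 ED 9F 82 F2 BF 8D 8A E1 82 A4.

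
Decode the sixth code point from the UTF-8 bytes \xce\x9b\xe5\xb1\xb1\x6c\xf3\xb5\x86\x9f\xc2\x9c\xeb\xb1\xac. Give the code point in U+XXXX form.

U+BC6C

Offset 0: leading byte 0xCE = 11001110 → 2-byte char #1 = CE 9B.
Offset 2: leading byte 0xE5 = 11100101 → 3-byte char #2 = E5 B1 B1.
Offset 5: leading byte 0x6C = 01101100 → 1-byte char #3 = 6C.
Offset 6: leading byte 0xF3 = 11110011 → 4-byte char #4 = F3 B5 86 9F.
Offset 10: leading byte 0xC2 = 11000010 → 2-byte char #5 = C2 9C.
Offset 12: leading byte 0xEB = 11101011 → 3-byte char #6 = EB B1 AC.
Leading byte 0xEB = 11101011 matches 1110xxxx → 3-byte sequence.
Byte 1: 0xEB = 11101011, payload 1011 (4 bits).
Byte 2: 0xB1 = 10110001 (10xxxxxx ✓), payload 110001.
Byte 3: 0xAC = 10101100 (10xxxxxx ✓), payload 101100.
Concatenate: 1011110001101100 = 0xBC6C (16 bits → U+BC6C).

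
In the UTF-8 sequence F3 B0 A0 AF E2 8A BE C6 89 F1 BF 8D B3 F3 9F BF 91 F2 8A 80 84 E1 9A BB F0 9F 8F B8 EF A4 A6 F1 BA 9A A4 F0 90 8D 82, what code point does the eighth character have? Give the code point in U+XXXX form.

U+1F3F8

Offset 0: leading byte 0xF3 = 11110011 → 4-byte char #1 = F3 B0 A0 AF.
Offset 4: leading byte 0xE2 = 11100010 → 3-byte char #2 = E2 8A BE.
Offset 7: leading byte 0xC6 = 11000110 → 2-byte char #3 = C6 89.
Offset 9: leading byte 0xF1 = 11110001 → 4-byte char #4 = F1 BF 8D B3.
Offset 13: leading byte 0xF3 = 11110011 → 4-byte char #5 = F3 9F BF 91.
Offset 17: leading byte 0xF2 = 11110010 → 4-byte char #6 = F2 8A 80 84.
Offset 21: leading byte 0xE1 = 11100001 → 3-byte char #7 = E1 9A BB.
Offset 24: leading byte 0xF0 = 11110000 → 4-byte char #8 = F0 9F 8F B8.
Leading byte 0xF0 = 11110000 matches 11110xxx → 4-byte sequence.
Byte 1: 0xF0 = 11110000, payload 000 (3 bits).
Byte 2: 0x9F = 10011111 (10xxxxxx ✓), payload 011111.
Byte 3: 0x8F = 10001111 (10xxxxxx ✓), payload 001111.
Byte 4: 0xB8 = 10111000 (10xxxxxx ✓), payload 111000.
Concatenate: 000011111001111111000 = 0x1F3F8 (21 bits → U+1F3F8).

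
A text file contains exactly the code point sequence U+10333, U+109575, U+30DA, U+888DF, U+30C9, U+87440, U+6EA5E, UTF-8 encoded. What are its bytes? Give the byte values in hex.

U+10333: 4-byte form → F0 90 8C B3.
U+109575: 4-byte form → F4 89 95 B5.
U+30DA: 3-byte form → E3 83 9A.
U+888DF: 4-byte form → F2 88 A3 9F.
U+30C9: 3-byte form → E3 83 89.
U+87440: 4-byte form → F2 87 91 80.
U+6EA5E: 4-byte form → F1 AE A9 9E.
Concatenated (26 bytes): F0 90 8C B3 F4 89 95 B5 E3 83 9A F2 88 A3 9F E3 83 89 F2 87 91 80 F1 AE A9 9E.

F0 90 8C B3 F4 89 95 B5 E3 83 9A F2 88 A3 9F E3 83 89 F2 87 91 80 F1 AE A9 9E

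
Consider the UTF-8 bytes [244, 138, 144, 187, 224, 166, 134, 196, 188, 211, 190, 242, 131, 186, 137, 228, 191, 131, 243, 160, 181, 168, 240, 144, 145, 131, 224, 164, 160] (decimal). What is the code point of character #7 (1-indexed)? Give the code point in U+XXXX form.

U+E0D68

Offset 0: leading byte 0xF4 = 11110100 → 4-byte char #1 = F4 8A 90 BB.
Offset 4: leading byte 0xE0 = 11100000 → 3-byte char #2 = E0 A6 86.
Offset 7: leading byte 0xC4 = 11000100 → 2-byte char #3 = C4 BC.
Offset 9: leading byte 0xD3 = 11010011 → 2-byte char #4 = D3 BE.
Offset 11: leading byte 0xF2 = 11110010 → 4-byte char #5 = F2 83 BA 89.
Offset 15: leading byte 0xE4 = 11100100 → 3-byte char #6 = E4 BF 83.
Offset 18: leading byte 0xF3 = 11110011 → 4-byte char #7 = F3 A0 B5 A8.
Leading byte 0xF3 = 11110011 matches 11110xxx → 4-byte sequence.
Byte 1: 0xF3 = 11110011, payload 011 (3 bits).
Byte 2: 0xA0 = 10100000 (10xxxxxx ✓), payload 100000.
Byte 3: 0xB5 = 10110101 (10xxxxxx ✓), payload 110101.
Byte 4: 0xA8 = 10101000 (10xxxxxx ✓), payload 101000.
Concatenate: 011100000110101101000 = 0xE0D68 (21 bits → U+E0D68).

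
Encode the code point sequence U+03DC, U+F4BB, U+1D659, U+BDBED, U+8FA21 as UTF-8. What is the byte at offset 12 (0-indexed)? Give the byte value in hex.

U+03DC → 2-byte form CF 9C at offsets 0–1.
U+F4BB → 3-byte form EF 92 BB at offsets 2–4.
U+1D659 → 4-byte form F0 9D 99 99 at offsets 5–8.
U+BDBED → 4-byte form F2 BD AF AD at offsets 9–12.
Offset 12 falls in char 4's range; it's byte 4 of F2 BD AF AD = 0xAD.

0xAD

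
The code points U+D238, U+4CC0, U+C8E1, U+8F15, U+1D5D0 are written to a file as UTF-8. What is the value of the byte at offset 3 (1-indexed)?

0xB8

1-indexed offset 3 is 0-indexed offset 2.
U+D238 → 3-byte form ED 88 B8 at offsets 0–2.
Offset 2 falls in char 1's range; it's byte 3 of ED 88 B8 = 0xB8.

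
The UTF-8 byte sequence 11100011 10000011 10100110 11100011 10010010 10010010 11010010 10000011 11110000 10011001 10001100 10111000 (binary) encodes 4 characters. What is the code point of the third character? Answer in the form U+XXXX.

Offset 0: leading byte 0xE3 = 11100011 → 3-byte char #1 = E3 83 A6.
Offset 3: leading byte 0xE3 = 11100011 → 3-byte char #2 = E3 92 92.
Offset 6: leading byte 0xD2 = 11010010 → 2-byte char #3 = D2 83.
Leading byte 0xD2 = 11010010 matches 110xxxxx → 2-byte sequence.
Byte 1: 0xD2 = 11010010, payload 10010 (5 bits).
Byte 2: 0x83 = 10000011 (10xxxxxx ✓), payload 000011.
Concatenate: 10010000011 = 0x483 (11 bits → U+0483).

U+0483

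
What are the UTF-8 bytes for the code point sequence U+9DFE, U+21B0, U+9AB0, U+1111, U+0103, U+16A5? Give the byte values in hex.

U+9DFE: 3-byte form → E9 B7 BE.
U+21B0: 3-byte form → E2 86 B0.
U+9AB0: 3-byte form → E9 AA B0.
U+1111: 3-byte form → E1 84 91.
U+0103: 2-byte form → C4 83.
U+16A5: 3-byte form → E1 9A A5.
Concatenated (17 bytes): E9 B7 BE E2 86 B0 E9 AA B0 E1 84 91 C4 83 E1 9A A5.

E9 B7 BE E2 86 B0 E9 AA B0 E1 84 91 C4 83 E1 9A A5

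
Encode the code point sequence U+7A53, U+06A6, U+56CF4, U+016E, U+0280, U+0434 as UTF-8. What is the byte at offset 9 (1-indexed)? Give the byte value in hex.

1-indexed offset 9 is 0-indexed offset 8.
U+7A53 → 3-byte form E7 A9 93 at offsets 0–2.
U+06A6 → 2-byte form DA A6 at offsets 3–4.
U+56CF4 → 4-byte form F1 96 B3 B4 at offsets 5–8.
Offset 8 falls in char 3's range; it's byte 4 of F1 96 B3 B4 = 0xB4.

0xB4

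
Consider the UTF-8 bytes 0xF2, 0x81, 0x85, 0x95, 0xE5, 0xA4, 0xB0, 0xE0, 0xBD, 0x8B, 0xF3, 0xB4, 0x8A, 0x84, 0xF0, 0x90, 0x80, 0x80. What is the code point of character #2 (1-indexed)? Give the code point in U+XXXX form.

U+5930

Offset 0: leading byte 0xF2 = 11110010 → 4-byte char #1 = F2 81 85 95.
Offset 4: leading byte 0xE5 = 11100101 → 3-byte char #2 = E5 A4 B0.
Leading byte 0xE5 = 11100101 matches 1110xxxx → 3-byte sequence.
Byte 1: 0xE5 = 11100101, payload 0101 (4 bits).
Byte 2: 0xA4 = 10100100 (10xxxxxx ✓), payload 100100.
Byte 3: 0xB0 = 10110000 (10xxxxxx ✓), payload 110000.
Concatenate: 0101100100110000 = 0x5930 (16 bits → U+5930).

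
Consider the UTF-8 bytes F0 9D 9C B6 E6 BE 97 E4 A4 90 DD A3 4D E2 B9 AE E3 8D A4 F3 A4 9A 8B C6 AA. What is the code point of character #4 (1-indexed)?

Offset 0: leading byte 0xF0 = 11110000 → 4-byte char #1 = F0 9D 9C B6.
Offset 4: leading byte 0xE6 = 11100110 → 3-byte char #2 = E6 BE 97.
Offset 7: leading byte 0xE4 = 11100100 → 3-byte char #3 = E4 A4 90.
Offset 10: leading byte 0xDD = 11011101 → 2-byte char #4 = DD A3.
Leading byte 0xDD = 11011101 matches 110xxxxx → 2-byte sequence.
Byte 1: 0xDD = 11011101, payload 11101 (5 bits).
Byte 2: 0xA3 = 10100011 (10xxxxxx ✓), payload 100011.
Concatenate: 11101100011 = 0x763 (11 bits → U+0763).

U+0763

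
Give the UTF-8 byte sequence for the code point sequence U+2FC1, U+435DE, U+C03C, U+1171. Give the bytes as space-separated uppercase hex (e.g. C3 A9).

E2 BF 81 F1 83 97 9E EC 80 BC E1 85 B1

U+2FC1: 3-byte form → E2 BF 81.
U+435DE: 4-byte form → F1 83 97 9E.
U+C03C: 3-byte form → EC 80 BC.
U+1171: 3-byte form → E1 85 B1.
Concatenated (13 bytes): E2 BF 81 F1 83 97 9E EC 80 BC E1 85 B1.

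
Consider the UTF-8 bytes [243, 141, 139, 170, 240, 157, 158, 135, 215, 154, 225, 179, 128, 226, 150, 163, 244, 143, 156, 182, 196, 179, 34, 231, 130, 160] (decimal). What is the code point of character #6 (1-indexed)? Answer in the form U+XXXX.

U+10F736

Offset 0: leading byte 0xF3 = 11110011 → 4-byte char #1 = F3 8D 8B AA.
Offset 4: leading byte 0xF0 = 11110000 → 4-byte char #2 = F0 9D 9E 87.
Offset 8: leading byte 0xD7 = 11010111 → 2-byte char #3 = D7 9A.
Offset 10: leading byte 0xE1 = 11100001 → 3-byte char #4 = E1 B3 80.
Offset 13: leading byte 0xE2 = 11100010 → 3-byte char #5 = E2 96 A3.
Offset 16: leading byte 0xF4 = 11110100 → 4-byte char #6 = F4 8F 9C B6.
Leading byte 0xF4 = 11110100 matches 11110xxx → 4-byte sequence.
Byte 1: 0xF4 = 11110100, payload 100 (3 bits).
Byte 2: 0x8F = 10001111 (10xxxxxx ✓), payload 001111.
Byte 3: 0x9C = 10011100 (10xxxxxx ✓), payload 011100.
Byte 4: 0xB6 = 10110110 (10xxxxxx ✓), payload 110110.
Concatenate: 100001111011100110110 = 0x10F736 (21 bits → U+10F736).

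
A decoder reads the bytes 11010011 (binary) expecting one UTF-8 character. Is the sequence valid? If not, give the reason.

Leading byte 0xD3 = 11010011 → 2-byte form, but only 1 byte is present.

invalid (sequence truncated)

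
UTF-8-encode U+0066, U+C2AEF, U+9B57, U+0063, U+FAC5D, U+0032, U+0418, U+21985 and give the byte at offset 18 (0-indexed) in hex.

U+0066 → 1-byte form 66 at offsets 0–0.
U+C2AEF → 4-byte form F3 82 AB AF at offsets 1–4.
U+9B57 → 3-byte form E9 AD 97 at offsets 5–7.
U+0063 → 1-byte form 63 at offsets 8–8.
U+FAC5D → 4-byte form F3 BA B1 9D at offsets 9–12.
U+0032 → 1-byte form 32 at offsets 13–13.
U+0418 → 2-byte form D0 98 at offsets 14–15.
U+21985 → 4-byte form F0 A1 A6 85 at offsets 16–19.
Offset 18 falls in char 8's range; it's byte 3 of F0 A1 A6 85 = 0xA6.

0xA6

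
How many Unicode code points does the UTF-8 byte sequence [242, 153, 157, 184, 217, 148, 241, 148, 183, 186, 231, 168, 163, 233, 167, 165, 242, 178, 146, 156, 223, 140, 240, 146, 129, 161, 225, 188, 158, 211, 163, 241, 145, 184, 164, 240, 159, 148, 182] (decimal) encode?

Byte at offset 0: 0xF2 = 11110010 → 4-byte char (#1). Advance 4.
Byte at offset 4: 0xD9 = 11011001 → 2-byte char (#2). Advance 2.
Byte at offset 6: 0xF1 = 11110001 → 4-byte char (#3). Advance 4.
Byte at offset 10: 0xE7 = 11100111 → 3-byte char (#4). Advance 3.
Byte at offset 13: 0xE9 = 11101001 → 3-byte char (#5). Advance 3.
Byte at offset 16: 0xF2 = 11110010 → 4-byte char (#6). Advance 4.
Byte at offset 20: 0xDF = 11011111 → 2-byte char (#7). Advance 2.
Byte at offset 22: 0xF0 = 11110000 → 4-byte char (#8). Advance 4.
Byte at offset 26: 0xE1 = 11100001 → 3-byte char (#9). Advance 3.
Byte at offset 29: 0xD3 = 11010011 → 2-byte char (#10). Advance 2.
Byte at offset 31: 0xF1 = 11110001 → 4-byte char (#11). Advance 4.
Byte at offset 35: 0xF0 = 11110000 → 4-byte char (#12). Advance 4.
Reached end at offset 39 after 12 code points.

12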